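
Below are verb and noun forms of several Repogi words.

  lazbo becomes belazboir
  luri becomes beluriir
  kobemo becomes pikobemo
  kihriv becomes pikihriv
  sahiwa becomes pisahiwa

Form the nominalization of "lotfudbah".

lazbo and kobemo both end in -o yet inflect differently (belazboir, pikobemo), so the final letter is not what conditions the rule; the first letter is.
"lotfudbah" begins with l-. The stems beginning with l- (lazbo → belazboir, luri → beluriir) add be- … -ir around the stem.
The other pattern: stems beginning with k- or s- add the prefix pi-.
So lotfudbah → belotfudbahir.

belotfudbahir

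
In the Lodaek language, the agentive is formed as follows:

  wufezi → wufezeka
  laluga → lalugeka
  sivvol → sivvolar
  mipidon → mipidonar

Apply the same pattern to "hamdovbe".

hamdovbeka

mipidon and laluga both have 3 vowels yet inflect differently (mipidonar, lalugeka), so the number of vowels is not what conditions the rule; whether the stem ends in a vowel or a consonant is.
"hamdovbe" ends in a vowel. The stems ending in a vowel (laluga → lalugeka, wufezi → wufezeka) drop the final letter and add -eka.
The other pattern: stems ending in a consonant add -ar.
So hamdovbe → hamdovbeka.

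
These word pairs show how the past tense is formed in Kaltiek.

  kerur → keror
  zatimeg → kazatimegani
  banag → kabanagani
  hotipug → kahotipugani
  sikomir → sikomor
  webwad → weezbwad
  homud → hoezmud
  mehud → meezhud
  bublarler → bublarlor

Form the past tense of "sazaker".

sazakor

homud and kerur both have last vowel 'u' yet inflect differently (hoezmud, keror), so the last vowel is not what conditions the rule; the final letter is.
"sazaker" ends in -r. The stems ending in -r (sikomir → sikomor, kerur → keror, bublarler → bublarlor) change the last vowel to 'o'.
The other patterns: stems ending in -d insert -ez- after the first vowel; stems ending in -g add ka- … -ani around the stem.
So sazaker → sazakor.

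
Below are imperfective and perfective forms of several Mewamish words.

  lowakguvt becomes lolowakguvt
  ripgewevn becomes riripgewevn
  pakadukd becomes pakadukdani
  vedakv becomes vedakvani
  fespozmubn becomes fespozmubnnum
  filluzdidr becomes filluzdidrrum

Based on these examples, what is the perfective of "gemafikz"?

gemafikzani

"gemafikz" has second-to-last letter 'k'. The stems whose second-to-last letter is 'k' (pakadukd → pakadukdani, vedakv → vedakvani) add -ani.
So gemafikz → gemafikzani.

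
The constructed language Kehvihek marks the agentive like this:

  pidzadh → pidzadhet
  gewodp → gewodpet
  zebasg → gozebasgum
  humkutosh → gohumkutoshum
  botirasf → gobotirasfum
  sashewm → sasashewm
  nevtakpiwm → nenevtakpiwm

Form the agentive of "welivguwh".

pidzadh and humkutosh both end in -h yet inflect differently (pidzadhet, gohumkutoshum), so the final letter is not what conditions the rule; the second-to-last letter is.
"welivguwh" has second-to-last letter 'w'. The stems whose second-to-last letter is 'w' (sashewm → sasashewm, nevtakpiwm → nenevtakpiwm) repeat the first consonant+vowel as a prefix.
So welivguwh → wewelivguwh.

wewelivguwh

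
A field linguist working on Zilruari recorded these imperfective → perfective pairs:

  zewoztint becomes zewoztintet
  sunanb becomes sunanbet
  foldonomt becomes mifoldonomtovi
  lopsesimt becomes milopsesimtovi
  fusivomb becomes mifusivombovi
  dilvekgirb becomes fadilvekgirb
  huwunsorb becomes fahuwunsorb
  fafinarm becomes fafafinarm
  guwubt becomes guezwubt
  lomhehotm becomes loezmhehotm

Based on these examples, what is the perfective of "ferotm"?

feezrotm

"ferotm" has second-to-last letter 't'. The one such stem in the data (lomhehotm → loezmhehotm) inserts -ez- after the first vowel (as does guwubt), so the same rule applies.
The other patterns: stems whose second-to-last letter is 'n' add -et; stems whose second-to-last letter is 'm' add mi- … -ovi around the stem; stems whose second-to-last letter is 'r' add the prefix fa-.
So ferotm → feezrotm.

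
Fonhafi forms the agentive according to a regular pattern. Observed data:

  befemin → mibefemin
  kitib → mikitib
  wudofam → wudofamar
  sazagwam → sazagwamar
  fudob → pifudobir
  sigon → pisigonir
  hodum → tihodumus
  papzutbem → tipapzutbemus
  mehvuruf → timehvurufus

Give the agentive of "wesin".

miwesin

kitib and fudob both end in -b yet inflect differently (mikitib, pifudobir), so the final letter is not what conditions the rule; the last vowel is.
"wesin" has last vowel 'i'. The stems whose last vowel is 'i' (befemin → mibefemin, kitib → mikitib) add the prefix mi-.
The other patterns: stems whose last vowel is 'a' add -ar; stems whose last vowel is 'o' add pi- … -ir around the stem; stems whose last vowel is 'e' or 'u' add ti- … -us around the stem.
So wesin → miwesin.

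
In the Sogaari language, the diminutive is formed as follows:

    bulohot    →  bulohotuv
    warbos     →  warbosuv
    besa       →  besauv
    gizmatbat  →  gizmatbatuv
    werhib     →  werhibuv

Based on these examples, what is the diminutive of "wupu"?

Every pair shown (bulohot → bulohotuv, warbos → warbosuv, besa → besauv, …) follows the same rule: add -uv.
So wupu → wupuuv.

wupuuv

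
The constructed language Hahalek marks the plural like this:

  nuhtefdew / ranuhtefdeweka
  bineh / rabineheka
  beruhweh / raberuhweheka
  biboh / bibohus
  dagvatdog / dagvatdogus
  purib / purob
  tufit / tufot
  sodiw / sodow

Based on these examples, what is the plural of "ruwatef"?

bineh and biboh both end in -h yet inflect differently (rabineheka, bibohus), so the final letter is not what conditions the rule; the last vowel is.
"ruwatef" has last vowel 'e'. The stems whose last vowel is 'e' (nuhtefdew → ranuhtefdeweka, bineh → rabineheka, beruhweh → raberuhweheka) add ra- … -eka around the stem.
The other patterns: stems whose last vowel is 'o' add -us; stems whose last vowel is 'i' change the last vowel to 'o'.
So ruwatef → raruwatefeka.

raruwatefeka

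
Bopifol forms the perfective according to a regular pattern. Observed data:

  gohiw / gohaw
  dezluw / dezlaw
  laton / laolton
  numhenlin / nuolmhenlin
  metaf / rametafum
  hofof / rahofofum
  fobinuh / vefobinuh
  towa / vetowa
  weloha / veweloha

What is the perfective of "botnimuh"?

gohiw and numhenlin both have last vowel 'i' yet inflect differently (gohaw, nuolmhenlin), so the last vowel is not what conditions the rule; the final letter is.
"botnimuh" ends in -h. The one such stem in the data (fobinuh → vefobinuh) adds the prefix ve-, so the same rule applies.
The other patterns: stems ending in -w change the last vowel to 'a'; stems ending in -n insert -ol- after the first vowel; stems ending in -f add ra- … -um around the stem.
So botnimuh → vebotnimuh.

vebotnimuh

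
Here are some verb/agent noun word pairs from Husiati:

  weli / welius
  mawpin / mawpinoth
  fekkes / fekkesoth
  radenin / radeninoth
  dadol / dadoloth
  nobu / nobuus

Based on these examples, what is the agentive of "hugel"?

hugeloth

mawpin and weli both have last vowel 'i' yet inflect differently (mawpinoth, welius), so the last vowel is not what conditions the rule; whether the stem ends in a vowel or a consonant is.
"hugel" ends in a consonant. The stems ending in a consonant (mawpin → mawpinoth, fekkes → fekkesoth, dadol → dadoloth) add -oth.
The other pattern: stems ending in a vowel add -us.
So hugel → hugeloth.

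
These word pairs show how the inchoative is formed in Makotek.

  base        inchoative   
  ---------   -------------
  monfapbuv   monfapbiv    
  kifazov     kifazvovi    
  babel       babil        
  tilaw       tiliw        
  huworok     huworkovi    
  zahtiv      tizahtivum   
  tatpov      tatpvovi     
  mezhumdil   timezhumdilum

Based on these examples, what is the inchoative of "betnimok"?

"betnimok" has last vowel 'o'. The stems whose last vowel is 'o' (huworok → huworkovi, kifazov → kifazvovi, tatpov → tatpvovi) delete the last vowel and add -ovi.
So betnimok → betnimkovi.

betnimkovi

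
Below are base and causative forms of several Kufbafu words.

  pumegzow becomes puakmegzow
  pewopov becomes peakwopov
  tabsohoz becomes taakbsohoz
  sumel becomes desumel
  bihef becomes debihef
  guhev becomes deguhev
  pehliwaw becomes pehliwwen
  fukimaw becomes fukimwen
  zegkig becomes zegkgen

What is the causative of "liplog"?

liakplog

"liplog" has last vowel 'o'. The stems whose last vowel is 'o' (pumegzow → puakmegzow, pewopov → peakwopov, tabsohoz → taakbsohoz) insert -ak- after the first vowel.
So liplog → liakplog.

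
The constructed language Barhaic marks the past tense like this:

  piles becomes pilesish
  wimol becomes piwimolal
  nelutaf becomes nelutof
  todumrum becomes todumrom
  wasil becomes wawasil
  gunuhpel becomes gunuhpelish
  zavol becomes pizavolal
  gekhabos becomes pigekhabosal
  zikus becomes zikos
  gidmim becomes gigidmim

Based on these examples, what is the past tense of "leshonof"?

pileshonofal

"leshonof" has last vowel 'o'. The stems whose last vowel is 'o' (gekhabos → pigekhabosal, zavol → pizavolal, wimol → piwimolal) add pi- … -al around the stem.
So leshonof → pileshonofal.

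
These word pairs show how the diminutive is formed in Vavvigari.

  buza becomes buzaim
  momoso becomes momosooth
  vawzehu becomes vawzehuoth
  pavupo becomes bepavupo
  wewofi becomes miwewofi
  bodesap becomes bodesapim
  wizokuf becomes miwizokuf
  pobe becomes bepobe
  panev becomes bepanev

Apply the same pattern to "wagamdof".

momoso and pavupo both end in -o yet inflect differently (momosooth, bepavupo), so the final letter is not what conditions the rule; the first letter is.
"wagamdof" begins with w-. The stems beginning with w- (wewofi → miwewofi, wizokuf → miwizokuf) add the prefix mi-.
The other patterns: stems beginning with m- or v- add -oth; stems beginning with p- add the prefix be-; stems beginning with b- add -im.
So wagamdof → miwagamdof.

miwagamdof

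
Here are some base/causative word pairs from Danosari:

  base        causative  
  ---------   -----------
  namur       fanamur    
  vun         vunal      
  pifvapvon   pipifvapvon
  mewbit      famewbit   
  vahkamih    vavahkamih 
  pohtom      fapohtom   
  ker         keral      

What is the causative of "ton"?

"ton" has 1 vowel. The stems with 1 vowel (vun → vunal, ker → keral) add -al.
The other patterns: stems with 2 vowels add the prefix fa-; stems with 3 vowels repeat the first consonant+vowel as a prefix.
So ton → tonal.

tonal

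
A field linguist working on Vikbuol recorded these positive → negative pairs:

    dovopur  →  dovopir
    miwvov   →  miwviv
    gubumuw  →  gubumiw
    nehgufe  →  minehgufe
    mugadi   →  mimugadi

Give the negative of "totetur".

miwvov and mugadi both begin with m- yet inflect differently (miwviv, mimugadi), so the first letter is not what conditions the rule; whether the stem ends in a vowel or a consonant is.
"totetur" ends in a consonant. The stems ending in a consonant (dovopur → dovopir, miwvov → miwviv, gubumuw → gubumiw) change the last vowel to 'i'.
So totetur → totetir.

totetir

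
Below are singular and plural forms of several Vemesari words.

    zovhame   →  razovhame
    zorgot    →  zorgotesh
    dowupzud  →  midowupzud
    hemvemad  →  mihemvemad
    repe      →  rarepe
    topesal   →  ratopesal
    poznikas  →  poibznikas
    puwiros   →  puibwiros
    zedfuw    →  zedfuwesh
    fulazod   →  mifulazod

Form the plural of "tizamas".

"tizamas" ends in -s. The stems ending in -s (poznikas → poibznikas, puwiros → puibwiros) insert -ib- after the first vowel.
So tizamas → tiibzamas.

tiibzamas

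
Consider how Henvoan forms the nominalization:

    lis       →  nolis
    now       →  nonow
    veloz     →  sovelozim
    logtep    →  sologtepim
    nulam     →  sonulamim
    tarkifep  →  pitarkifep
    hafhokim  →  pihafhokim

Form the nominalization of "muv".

nomuv

"muv" has 1 vowel. The stems with 1 vowel (lis → nolis, now → nonow) add the prefix no-.
So muv → nomuv.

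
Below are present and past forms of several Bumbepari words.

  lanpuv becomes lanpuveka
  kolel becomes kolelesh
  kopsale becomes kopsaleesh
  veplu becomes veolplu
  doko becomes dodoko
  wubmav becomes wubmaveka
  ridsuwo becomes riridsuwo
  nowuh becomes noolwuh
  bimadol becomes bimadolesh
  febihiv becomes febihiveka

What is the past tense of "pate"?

nowuh and lanpuv both have last vowel 'u' yet inflect differently (noolwuh, lanpuveka), so the last vowel is not what conditions the rule; the final letter is.
"pate" ends in -e. The one such stem in the data (kopsale → kopsaleesh) adds -esh, so the same rule applies.
The other patterns: stems ending in -o repeat the first consonant+vowel as a prefix; stems ending in -h or -u insert -ol- after the first vowel; stems ending in -v add -eka.
So pate → pateesh.

pateesh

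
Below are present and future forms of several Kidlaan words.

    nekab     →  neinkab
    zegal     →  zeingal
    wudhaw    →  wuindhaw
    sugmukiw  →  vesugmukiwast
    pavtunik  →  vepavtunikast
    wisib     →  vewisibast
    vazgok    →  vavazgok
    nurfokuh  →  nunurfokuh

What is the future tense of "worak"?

woinrak

"worak" has last vowel 'a'. The stems whose last vowel is 'a' (nekab → neinkab, zegal → zeingal, wudhaw → wuindhaw) insert -in- after the first vowel.
So worak → woinrak.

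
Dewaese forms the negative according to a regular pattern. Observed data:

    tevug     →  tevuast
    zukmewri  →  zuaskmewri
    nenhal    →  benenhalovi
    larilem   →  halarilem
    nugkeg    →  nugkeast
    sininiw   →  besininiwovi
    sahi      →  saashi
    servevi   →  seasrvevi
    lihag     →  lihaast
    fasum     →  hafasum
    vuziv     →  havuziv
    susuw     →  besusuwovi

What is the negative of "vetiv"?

havetiv

susuw and tevug both have last vowel 'u' yet inflect differently (besusuwovi, tevuast), so the last vowel is not what conditions the rule; the final letter is.
"vetiv" ends in -v. The one such stem in the data (vuziv → havuziv) adds the prefix ha-, so the same rule applies.
The other patterns: stems ending in -l or -w add be- … -ovi around the stem; stems ending in -g drop the final letter and add -ast; stems ending in -i insert -as- after the first vowel.
So vetiv → havetiv.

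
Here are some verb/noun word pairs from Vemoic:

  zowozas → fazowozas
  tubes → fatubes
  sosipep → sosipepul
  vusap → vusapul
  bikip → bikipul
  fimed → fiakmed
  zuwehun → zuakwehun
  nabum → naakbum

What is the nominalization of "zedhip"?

zedhipul

"zedhip" ends in -p. The stems ending in -p (sosipep → sosipepul, vusap → vusapul, bikip → bikipul) add -ul.
So zedhip → zedhipul.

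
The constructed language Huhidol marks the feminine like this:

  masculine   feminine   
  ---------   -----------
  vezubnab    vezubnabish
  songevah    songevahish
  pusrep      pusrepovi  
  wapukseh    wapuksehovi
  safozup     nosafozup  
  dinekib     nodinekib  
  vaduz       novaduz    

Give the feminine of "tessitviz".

notessitviz

"tessitviz" has last vowel 'i'. The one such stem in the data (dinekib → nodinekib) adds the prefix no-, so the same rule applies.
So tessitviz → notessitviz.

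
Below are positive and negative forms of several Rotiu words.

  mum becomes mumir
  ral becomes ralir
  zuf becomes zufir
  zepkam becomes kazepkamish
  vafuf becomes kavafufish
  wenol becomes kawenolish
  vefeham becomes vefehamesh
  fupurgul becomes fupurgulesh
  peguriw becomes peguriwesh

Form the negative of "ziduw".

kaziduwish

mum and zepkam both end in -m yet inflect differently (mumir, kazepkamish), so the final letter is not what conditions the rule; the number of vowels is.
"ziduw" has 2 vowels. The stems with 2 vowels (zepkam → kazepkamish, vafuf → kavafufish, wenol → kawenolish) add ka- … -ish around the stem.
So ziduw → kaziduwish.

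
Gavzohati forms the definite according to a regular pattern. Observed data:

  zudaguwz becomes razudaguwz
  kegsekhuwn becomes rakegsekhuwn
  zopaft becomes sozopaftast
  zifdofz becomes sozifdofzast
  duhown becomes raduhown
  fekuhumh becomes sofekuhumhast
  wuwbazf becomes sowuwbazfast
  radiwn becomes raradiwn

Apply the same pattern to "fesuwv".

zudaguwz and zifdofz both end in -z yet inflect differently (razudaguwz, sozifdofzast), so the final letter is not what conditions the rule; the second-to-last letter is.
"fesuwv" has second-to-last letter 'w'. The stems whose second-to-last letter is 'w' (duhown → raduhown, kegsekhuwn → rakegsekhuwn, radiwn → raradiwn) add the prefix ra-.
The other pattern: stems whose second-to-last letter is 'f', 'm' or 'z' add so- … -ast around the stem.
So fesuwv → rafesuwv.

rafesuwv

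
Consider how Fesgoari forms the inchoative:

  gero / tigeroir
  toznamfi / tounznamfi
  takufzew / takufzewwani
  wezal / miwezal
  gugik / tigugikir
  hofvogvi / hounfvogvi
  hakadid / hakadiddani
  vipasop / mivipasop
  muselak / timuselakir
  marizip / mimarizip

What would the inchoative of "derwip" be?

miderwip

gugik and hakadid both have last vowel 'i' yet inflect differently (tigugikir, hakadiddani), so the last vowel is not what conditions the rule; the final letter is.
"derwip" ends in -p. The stems ending in -p (marizip → mimarizip, vipasop → mivipasop) add the prefix mi-.
So derwip → miderwip.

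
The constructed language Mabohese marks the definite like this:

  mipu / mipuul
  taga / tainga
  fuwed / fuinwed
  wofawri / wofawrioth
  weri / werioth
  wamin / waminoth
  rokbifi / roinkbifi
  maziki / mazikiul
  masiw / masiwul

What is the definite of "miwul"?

wofawri and maziki both end in -i yet inflect differently (wofawrioth, mazikiul), so the final letter is not what conditions the rule; the first letter is.
"miwul" begins with m-. The stems beginning with m- (masiw → masiwul, mipu → mipuul, maziki → mazikiul) add -ul.
The other patterns: stems beginning with w- add -oth; stems beginning with f-, r- or t- insert -in- after the first vowel.
So miwul → miwulul.

miwulul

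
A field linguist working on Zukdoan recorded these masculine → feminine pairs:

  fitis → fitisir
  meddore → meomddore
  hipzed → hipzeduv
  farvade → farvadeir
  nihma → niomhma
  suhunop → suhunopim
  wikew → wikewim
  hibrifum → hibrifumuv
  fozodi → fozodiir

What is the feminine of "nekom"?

farvade and meddore both end in -e yet inflect differently (farvadeir, meomddore), so the final letter is not what conditions the rule; the first letter is.
"nekom" begins with n-. The one such stem in the data (nihma → niomhma) inserts -om- after the first vowel (as does meddore), so the same rule applies.
The other patterns: stems beginning with f- add -ir; stems beginning with h- add -uv; stems beginning with s- or w- add -im.
So nekom → neomkom.

neomkom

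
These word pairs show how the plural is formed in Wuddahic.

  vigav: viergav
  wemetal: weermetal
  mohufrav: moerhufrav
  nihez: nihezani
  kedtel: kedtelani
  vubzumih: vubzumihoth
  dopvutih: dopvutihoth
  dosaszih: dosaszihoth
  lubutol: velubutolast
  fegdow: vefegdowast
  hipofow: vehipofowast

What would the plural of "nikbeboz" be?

"nikbeboz" has last vowel 'o'. The stems whose last vowel is 'o' (lubutol → velubutolast, fegdow → vefegdowast, hipofow → vehipofowast) add ve- … -ast around the stem.
The other patterns: stems whose last vowel is 'a' insert -er- after the first vowel; stems whose last vowel is 'e' add -ani; stems whose last vowel is 'i' add -oth.
So nikbeboz → venikbebozast.

venikbebozast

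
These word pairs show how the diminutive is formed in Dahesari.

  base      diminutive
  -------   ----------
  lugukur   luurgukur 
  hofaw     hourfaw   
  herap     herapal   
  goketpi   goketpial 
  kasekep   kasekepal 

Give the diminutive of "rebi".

hofaw and herap both have last vowel 'a' yet inflect differently (hourfaw, herapal), so the last vowel is not what conditions the rule; the final letter is.
"rebi" ends in -i. The one such stem in the data (goketpi → goketpial) adds -al, so the same rule applies.
The other pattern: stems ending in -r or -w insert -ur- after the first vowel.
So rebi → rebial.

rebial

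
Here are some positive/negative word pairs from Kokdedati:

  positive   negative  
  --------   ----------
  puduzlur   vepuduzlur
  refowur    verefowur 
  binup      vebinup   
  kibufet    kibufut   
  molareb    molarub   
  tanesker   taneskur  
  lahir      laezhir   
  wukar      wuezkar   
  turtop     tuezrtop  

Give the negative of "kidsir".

"kidsir" has last vowel 'i'. The one such stem in the data (lahir → laezhir) inserts -ez- after the first vowel (as do wukar, turtop), so the same rule applies.
So kidsir → kiezdsir.

kiezdsir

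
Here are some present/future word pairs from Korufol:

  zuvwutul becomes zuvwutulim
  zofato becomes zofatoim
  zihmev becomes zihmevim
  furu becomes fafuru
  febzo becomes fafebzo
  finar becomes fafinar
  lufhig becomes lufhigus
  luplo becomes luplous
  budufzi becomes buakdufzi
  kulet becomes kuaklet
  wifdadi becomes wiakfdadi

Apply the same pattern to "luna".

zofato and febzo both end in -o yet inflect differently (zofatoim, fafebzo), so the final letter is not what conditions the rule; the first letter is.
"luna" begins with l-. The stems beginning with l- (lufhig → lufhigus, luplo → luplous) add -us.
So luna → lunaus.

lunaus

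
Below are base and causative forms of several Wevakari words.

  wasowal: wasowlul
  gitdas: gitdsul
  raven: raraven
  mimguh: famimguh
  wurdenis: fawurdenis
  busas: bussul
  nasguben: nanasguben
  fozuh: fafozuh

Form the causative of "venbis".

"venbis" has last vowel 'i'. The one such stem in the data (wurdenis → fawurdenis) adds the prefix fa-, so the same rule applies.
The other patterns: stems whose last vowel is 'e' repeat the first consonant+vowel as a prefix; stems whose last vowel is 'a' delete the last vowel and add -ul.
So venbis → favenbis.

favenbis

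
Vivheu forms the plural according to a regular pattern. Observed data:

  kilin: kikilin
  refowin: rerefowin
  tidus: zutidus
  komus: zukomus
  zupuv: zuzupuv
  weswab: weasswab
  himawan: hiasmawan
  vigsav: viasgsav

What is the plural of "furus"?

"furus" has last vowel 'u'. The stems whose last vowel is 'u' (tidus → zutidus, komus → zukomus, zupuv → zuzupuv) add the prefix zu-.
So furus → zufurus.

zufurus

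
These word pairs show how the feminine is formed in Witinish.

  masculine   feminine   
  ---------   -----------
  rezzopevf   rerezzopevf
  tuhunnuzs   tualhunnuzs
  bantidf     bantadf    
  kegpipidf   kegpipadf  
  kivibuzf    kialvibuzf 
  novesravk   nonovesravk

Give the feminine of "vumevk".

"vumevk" has second-to-last letter 'v'. The stems whose second-to-last letter is 'v' (rezzopevf → rerezzopevf, novesravk → nonovesravk) repeat the first consonant+vowel as a prefix.
So vumevk → vuvumevk.

vuvumevk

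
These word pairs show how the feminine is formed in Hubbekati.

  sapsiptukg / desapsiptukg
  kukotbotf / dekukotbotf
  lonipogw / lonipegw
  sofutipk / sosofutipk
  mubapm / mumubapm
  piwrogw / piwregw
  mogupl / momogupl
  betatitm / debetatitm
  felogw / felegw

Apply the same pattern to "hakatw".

"hakatw" has second-to-last letter 't'. The stems whose second-to-last letter is 't' (betatitm → debetatitm, kukotbotf → dekukotbotf) add the prefix de-.
The other patterns: stems whose second-to-last letter is 'p' repeat the first consonant+vowel as a prefix; stems whose second-to-last letter is 'g' change the last vowel to 'e'.
So hakatw → dehakatw.

dehakatw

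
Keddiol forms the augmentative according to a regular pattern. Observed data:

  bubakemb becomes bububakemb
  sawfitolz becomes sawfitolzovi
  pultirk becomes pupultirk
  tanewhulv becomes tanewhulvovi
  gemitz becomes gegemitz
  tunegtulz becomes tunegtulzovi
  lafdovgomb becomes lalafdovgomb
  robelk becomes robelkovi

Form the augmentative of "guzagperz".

tunegtulz and gemitz both end in -z yet inflect differently (tunegtulzovi, gegemitz), so the final letter is not what conditions the rule; the second-to-last letter is.
"guzagperz" has second-to-last letter 'r'. The one such stem in the data (pultirk → pupultirk) repeats the first consonant+vowel as a prefix (as do bubakemb, lafdovgomb), so the same rule applies.
So guzagperz → guguzagperz.

guguzagperz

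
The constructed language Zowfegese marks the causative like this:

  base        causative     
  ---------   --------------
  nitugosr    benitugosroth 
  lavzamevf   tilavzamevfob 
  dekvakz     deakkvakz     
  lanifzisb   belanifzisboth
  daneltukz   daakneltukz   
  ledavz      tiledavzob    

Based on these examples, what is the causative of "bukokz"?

buakkokz

ledavz and daneltukz both end in -z yet inflect differently (tiledavzob, daakneltukz), so the final letter is not what conditions the rule; the second-to-last letter is.
"bukokz" has second-to-last letter 'k'. The stems whose second-to-last letter is 'k' (daneltukz → daakneltukz, dekvakz → deakkvakz) insert -ak- after the first vowel.
The other patterns: stems whose second-to-last letter is 'v' add ti- … -ob around the stem; stems whose second-to-last letter is 's' add be- … -oth around the stem.
So bukokz → buakkokz.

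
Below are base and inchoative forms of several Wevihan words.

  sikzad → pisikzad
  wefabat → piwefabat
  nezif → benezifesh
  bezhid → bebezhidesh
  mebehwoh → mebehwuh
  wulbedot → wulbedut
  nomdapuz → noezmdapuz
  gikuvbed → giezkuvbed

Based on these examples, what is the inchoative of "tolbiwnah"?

pitolbiwnah

sikzad and bezhid both end in -d yet inflect differently (pisikzad, bebezhidesh), so the final letter is not what conditions the rule; the last vowel is.
"tolbiwnah" has last vowel 'a'. The stems whose last vowel is 'a' (sikzad → pisikzad, wefabat → piwefabat) add the prefix pi-.
The other patterns: stems whose last vowel is 'i' add be- … -esh around the stem; stems whose last vowel is 'o' change the last vowel to 'u'; stems whose last vowel is 'e' or 'u' insert -ez- after the first vowel.
So tolbiwnah → pitolbiwnah.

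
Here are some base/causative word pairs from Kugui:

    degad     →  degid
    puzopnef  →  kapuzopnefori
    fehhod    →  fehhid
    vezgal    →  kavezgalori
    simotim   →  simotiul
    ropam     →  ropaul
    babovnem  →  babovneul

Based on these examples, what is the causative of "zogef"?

ropam and degad both have last vowel 'a' yet inflect differently (ropaul, degid), so the last vowel is not what conditions the rule; the final letter is.
"zogef" ends in -f. The one such stem in the data (puzopnef → kapuzopnefori) adds ka- … -ori around the stem, so the same rule applies.
The other patterns: stems ending in -m drop the final letter and add -ul; stems ending in -d change the last vowel to 'i'.
So zogef → kazogefori.

kazogefori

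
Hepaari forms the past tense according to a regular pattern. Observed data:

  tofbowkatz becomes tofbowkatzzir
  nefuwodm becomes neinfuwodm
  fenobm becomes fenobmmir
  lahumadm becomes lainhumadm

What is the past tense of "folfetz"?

folfetzzir

nefuwodm and fenobm both end in -m yet inflect differently (neinfuwodm, fenobmmir), so the final letter is not what conditions the rule; the second-to-last letter is.
"folfetz" has second-to-last letter 't'. The one such stem in the data (tofbowkatz → tofbowkatzzir) doubles the final consonant and adds -ir (as does fenobm), so the same rule applies.
So folfetz → folfetzzir.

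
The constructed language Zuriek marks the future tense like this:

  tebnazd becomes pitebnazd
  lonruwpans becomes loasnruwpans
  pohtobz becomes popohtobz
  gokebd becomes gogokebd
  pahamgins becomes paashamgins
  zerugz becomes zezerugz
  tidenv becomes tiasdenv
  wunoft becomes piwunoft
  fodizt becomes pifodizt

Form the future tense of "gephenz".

gokebd and tebnazd both end in -d yet inflect differently (gogokebd, pitebnazd), so the final letter is not what conditions the rule; the second-to-last letter is.
"gephenz" has second-to-last letter 'n'. The stems whose second-to-last letter is 'n' (lonruwpans → loasnruwpans, pahamgins → paashamgins, tidenv → tiasdenv) insert -as- after the first vowel.
So gephenz → geasphenz.

geasphenz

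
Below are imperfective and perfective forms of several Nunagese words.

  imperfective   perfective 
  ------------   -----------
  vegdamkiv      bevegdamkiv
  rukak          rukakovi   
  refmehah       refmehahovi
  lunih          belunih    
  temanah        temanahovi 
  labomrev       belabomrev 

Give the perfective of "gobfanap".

"gobfanap" has last vowel 'a'. The stems whose last vowel is 'a' (temanah → temanahovi, refmehah → refmehahovi, rukak → rukakovi) add -ovi.
So gobfanap → gobfanapovi.

gobfanapovi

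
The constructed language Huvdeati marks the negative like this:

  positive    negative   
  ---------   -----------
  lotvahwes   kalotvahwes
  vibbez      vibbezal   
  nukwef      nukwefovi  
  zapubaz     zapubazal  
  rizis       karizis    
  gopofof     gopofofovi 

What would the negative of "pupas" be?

lotvahwes and vibbez both have last vowel 'e' yet inflect differently (kalotvahwes, vibbezal), so the last vowel is not what conditions the rule; the final letter is.
"pupas" ends in -s. The stems ending in -s (rizis → karizis, lotvahwes → kalotvahwes) add the prefix ka-.
The other patterns: stems ending in -z add -al; stems ending in -f add -ovi.
So pupas → kapupas.

kapupas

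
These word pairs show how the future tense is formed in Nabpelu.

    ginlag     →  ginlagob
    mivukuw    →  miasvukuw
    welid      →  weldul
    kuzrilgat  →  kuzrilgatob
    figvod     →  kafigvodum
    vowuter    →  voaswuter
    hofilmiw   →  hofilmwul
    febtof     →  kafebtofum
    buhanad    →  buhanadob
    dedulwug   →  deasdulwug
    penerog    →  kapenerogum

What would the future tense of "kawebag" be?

kawebagob

"kawebag" has last vowel 'a'. The stems whose last vowel is 'a' (ginlag → ginlagob, buhanad → buhanadob, kuzrilgat → kuzrilgatob) add -ob.
The other patterns: stems whose last vowel is 'i' delete the last vowel and add -ul; stems whose last vowel is 'o' add ka- … -um around the stem; stems whose last vowel is 'e' or 'u' insert -as- after the first vowel.
So kawebag → kawebagob.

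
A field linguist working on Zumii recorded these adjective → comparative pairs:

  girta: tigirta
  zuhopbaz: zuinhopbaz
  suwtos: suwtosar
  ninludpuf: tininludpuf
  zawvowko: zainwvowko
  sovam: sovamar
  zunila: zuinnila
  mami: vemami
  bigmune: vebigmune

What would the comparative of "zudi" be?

zuindi

"zudi" begins with z-. The stems beginning with z- (zawvowko → zainwvowko, zunila → zuinnila, zuhopbaz → zuinhopbaz) insert -in- after the first vowel.
So zudi → zuindi.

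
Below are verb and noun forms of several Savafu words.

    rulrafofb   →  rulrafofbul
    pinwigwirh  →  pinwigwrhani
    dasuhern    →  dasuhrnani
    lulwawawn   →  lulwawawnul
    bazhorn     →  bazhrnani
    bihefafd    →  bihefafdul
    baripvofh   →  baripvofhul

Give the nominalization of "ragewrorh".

ragewrrhani

bazhorn and lulwawawn both end in -n yet inflect differently (bazhrnani, lulwawawnul), so the final letter is not what conditions the rule; the second-to-last letter is.
"ragewrorh" has second-to-last letter 'r'. The stems whose second-to-last letter is 'r' (bazhorn → bazhrnani, pinwigwirh → pinwigwrhani, dasuhern → dasuhrnani) delete the last vowel and add -ani.
The other pattern: stems whose second-to-last letter is 'f' or 'w' add -ul.
So ragewrorh → ragewrrhani.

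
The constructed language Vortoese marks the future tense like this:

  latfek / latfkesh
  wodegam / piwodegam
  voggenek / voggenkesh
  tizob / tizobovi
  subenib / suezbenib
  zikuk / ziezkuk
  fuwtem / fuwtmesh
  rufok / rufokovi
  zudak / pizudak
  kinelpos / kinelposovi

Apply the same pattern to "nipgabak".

voggenek and rufok both end in -k yet inflect differently (voggenkesh, rufokovi), so the final letter is not what conditions the rule; the last vowel is.
"nipgabak" has last vowel 'a'. The stems whose last vowel is 'a' (wodegam → piwodegam, zudak → pizudak) add the prefix pi-.
The other patterns: stems whose last vowel is 'e' delete the last vowel and add -esh; stems whose last vowel is 'o' add -ovi; stems whose last vowel is 'i' or 'u' insert -ez- after the first vowel.
So nipgabak → pinipgabak.

pinipgabak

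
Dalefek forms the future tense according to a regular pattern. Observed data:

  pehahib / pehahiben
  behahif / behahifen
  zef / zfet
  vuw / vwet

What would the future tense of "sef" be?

sfet

behahif and zef both end in -f yet inflect differently (behahifen, zfet), so the final letter is not what conditions the rule; the number of vowels is.
"sef" has 1 vowel. The stems with 1 vowel (zef → zfet, vuw → vwet) delete the last vowel and add -et.
So sef → sfet.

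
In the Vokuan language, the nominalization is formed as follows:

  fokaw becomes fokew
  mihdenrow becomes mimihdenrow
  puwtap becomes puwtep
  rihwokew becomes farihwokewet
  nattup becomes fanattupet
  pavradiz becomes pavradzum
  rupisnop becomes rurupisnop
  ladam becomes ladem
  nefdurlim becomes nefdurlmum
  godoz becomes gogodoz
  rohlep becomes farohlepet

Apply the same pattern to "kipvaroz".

rupisnop and puwtap both end in -p yet inflect differently (rurupisnop, puwtep), so the final letter is not what conditions the rule; the last vowel is.
"kipvaroz" has last vowel 'o'. The stems whose last vowel is 'o' (rupisnop → rurupisnop, mihdenrow → mimihdenrow, godoz → gogodoz) repeat the first consonant+vowel as a prefix.
The other patterns: stems whose last vowel is 'a' change the last vowel to 'e'; stems whose last vowel is 'i' delete the last vowel and add -um; stems whose last vowel is 'e' or 'u' add fa- … -et around the stem.
So kipvaroz → kikipvaroz.

kikipvaroz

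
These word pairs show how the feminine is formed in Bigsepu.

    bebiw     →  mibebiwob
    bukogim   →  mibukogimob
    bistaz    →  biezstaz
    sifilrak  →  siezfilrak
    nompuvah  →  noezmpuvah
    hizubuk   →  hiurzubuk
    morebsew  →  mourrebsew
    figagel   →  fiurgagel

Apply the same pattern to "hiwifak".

sifilrak and hizubuk both end in -k yet inflect differently (siezfilrak, hiurzubuk), so the final letter is not what conditions the rule; the last vowel is.
"hiwifak" has last vowel 'a'. The stems whose last vowel is 'a' (bistaz → biezstaz, sifilrak → siezfilrak, nompuvah → noezmpuvah) insert -ez- after the first vowel.
The other patterns: stems whose last vowel is 'i' add mi- … -ob around the stem; stems whose last vowel is 'e' or 'u' insert -ur- after the first vowel.
So hiwifak → hiezwifak.

hiezwifak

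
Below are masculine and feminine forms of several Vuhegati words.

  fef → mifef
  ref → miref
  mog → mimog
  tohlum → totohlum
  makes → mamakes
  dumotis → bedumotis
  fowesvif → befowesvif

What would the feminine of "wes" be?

miwes

"wes" has 1 vowel. The stems with 1 vowel (fef → mifef, ref → miref, mog → mimog) add the prefix mi-.
The other patterns: stems with 2 vowels repeat the first consonant+vowel as a prefix; stems with 3 vowels add the prefix be-.
So wes → miwes.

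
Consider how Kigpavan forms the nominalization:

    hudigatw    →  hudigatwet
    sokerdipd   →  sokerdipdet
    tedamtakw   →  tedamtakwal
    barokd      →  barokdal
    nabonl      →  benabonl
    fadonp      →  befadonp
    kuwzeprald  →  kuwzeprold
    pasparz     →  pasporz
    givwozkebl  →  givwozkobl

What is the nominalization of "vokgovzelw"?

hudigatw and tedamtakw both end in -w yet inflect differently (hudigatwet, tedamtakwal), so the final letter is not what conditions the rule; the second-to-last letter is.
"vokgovzelw" has second-to-last letter 'l'. The one such stem in the data (kuwzeprald → kuwzeprold) changes the last vowel to 'o' (as do pasparz, givwozkebl), so the same rule applies.
So vokgovzelw → vokgovzolw.

vokgovzolw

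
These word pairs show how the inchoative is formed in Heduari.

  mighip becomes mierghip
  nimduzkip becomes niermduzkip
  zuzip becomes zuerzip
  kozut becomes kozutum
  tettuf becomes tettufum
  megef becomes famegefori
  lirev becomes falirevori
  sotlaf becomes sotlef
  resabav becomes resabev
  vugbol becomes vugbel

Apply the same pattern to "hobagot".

tettuf and megef both end in -f yet inflect differently (tettufum, famegefori), so the final letter is not what conditions the rule; the last vowel is.
"hobagot" has last vowel 'o'. The one such stem in the data (vugbol → vugbel) changes the last vowel to 'e' (as do sotlaf, resabav), so the same rule applies.
So hobagot → hobaget.

hobaget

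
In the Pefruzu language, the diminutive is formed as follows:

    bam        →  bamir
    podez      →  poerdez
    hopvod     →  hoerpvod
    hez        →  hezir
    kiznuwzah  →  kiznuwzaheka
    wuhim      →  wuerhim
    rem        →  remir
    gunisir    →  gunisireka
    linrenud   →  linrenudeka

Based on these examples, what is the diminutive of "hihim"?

hierhim

hez and podez both end in -z yet inflect differently (hezir, poerdez), so the final letter is not what conditions the rule; the number of vowels is.
"hihim" has 2 vowels. The stems with 2 vowels (podez → poerdez, wuhim → wuerhim, hopvod → hoerpvod) insert -er- after the first vowel.
The other patterns: stems with 1 vowel add -ir; stems with 3 vowels add -eka.
So hihim → hierhim.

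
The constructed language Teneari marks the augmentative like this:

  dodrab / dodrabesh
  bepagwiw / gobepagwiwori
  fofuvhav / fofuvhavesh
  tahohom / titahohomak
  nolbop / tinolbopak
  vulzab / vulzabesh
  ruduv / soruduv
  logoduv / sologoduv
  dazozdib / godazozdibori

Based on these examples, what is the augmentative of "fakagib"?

gofakagibori

dodrab and dazozdib both end in -b yet inflect differently (dodrabesh, godazozdibori), so the final letter is not what conditions the rule; the last vowel is.
"fakagib" has last vowel 'i'. The stems whose last vowel is 'i' (bepagwiw → gobepagwiwori, dazozdib → godazozdibori) add go- … -ori around the stem.
The other patterns: stems whose last vowel is 'a' add -esh; stems whose last vowel is 'o' add ti- … -ak around the stem; stems whose last vowel is 'u' add the prefix so-.
So fakagib → gofakagibori.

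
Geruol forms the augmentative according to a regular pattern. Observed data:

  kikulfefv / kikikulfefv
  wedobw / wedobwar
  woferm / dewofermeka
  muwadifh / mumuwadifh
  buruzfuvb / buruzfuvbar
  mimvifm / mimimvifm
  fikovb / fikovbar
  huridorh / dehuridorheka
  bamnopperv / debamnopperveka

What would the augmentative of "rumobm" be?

rumobmar

huridorh and muwadifh both end in -h yet inflect differently (dehuridorheka, mumuwadifh), so the final letter is not what conditions the rule; the second-to-last letter is.
"rumobm" has second-to-last letter 'b'. The one such stem in the data (wedobw → wedobwar) adds -ar, so the same rule applies.
So rumobm → rumobmar.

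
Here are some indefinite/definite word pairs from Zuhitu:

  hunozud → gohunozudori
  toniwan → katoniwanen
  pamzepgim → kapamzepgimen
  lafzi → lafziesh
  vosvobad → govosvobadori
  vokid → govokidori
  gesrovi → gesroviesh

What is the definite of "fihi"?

fihiesh

"fihi" ends in -i. The stems ending in -i (lafzi → lafziesh, gesrovi → gesroviesh) add -esh.
The other patterns: stems ending in -d add go- … -ori around the stem; stems ending in -m or -n add ka- … -en around the stem.
So fihi → fihiesh.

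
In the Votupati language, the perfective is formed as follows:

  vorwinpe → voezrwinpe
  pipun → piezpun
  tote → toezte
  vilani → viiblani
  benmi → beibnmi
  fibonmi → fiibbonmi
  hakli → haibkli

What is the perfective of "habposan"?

haezbposan

"habposan" ends in -n. The one such stem in the data (pipun → piezpun) inserts -ez- after the first vowel (as do vorwinpe, tote), so the same rule applies.
So habposan → haezbposan.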